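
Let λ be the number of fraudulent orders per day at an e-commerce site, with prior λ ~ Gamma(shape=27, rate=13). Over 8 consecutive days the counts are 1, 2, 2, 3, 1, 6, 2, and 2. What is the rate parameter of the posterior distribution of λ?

21

Total count: 1 + 2 + 2 + 3 + 1 + 6 + 2 + 2 = 19.
Total exposure: 8 days.
The Gamma prior is conjugate for the Poisson rate, so λ | data ~ Gamma(27+19, 13+8) = Gamma(46, 21).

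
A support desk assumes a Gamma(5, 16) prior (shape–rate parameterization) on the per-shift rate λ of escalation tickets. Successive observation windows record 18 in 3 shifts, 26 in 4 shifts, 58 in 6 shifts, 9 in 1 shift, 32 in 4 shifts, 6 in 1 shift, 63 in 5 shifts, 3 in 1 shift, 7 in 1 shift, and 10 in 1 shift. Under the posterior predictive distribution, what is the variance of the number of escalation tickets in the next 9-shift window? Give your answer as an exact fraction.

110916/1849

Total count: 18 + 26 + 58 + 9 + 32 + 6 + 63 + 3 + 7 + 10 = 232.
Total exposure: 3 + 4 + 6 + 1 + 4 + 1 + 5 + 1 + 1 + 1 = 27 shifts.
Conjugate update: add total count to the shape and total exposure to the rate, giving Gamma(237, 43).
The posterior predictive for a window of length T is Negative Binomial with variance T·α'·(β'+T)/β'² = 9·237·52/1849 = 110916/1849.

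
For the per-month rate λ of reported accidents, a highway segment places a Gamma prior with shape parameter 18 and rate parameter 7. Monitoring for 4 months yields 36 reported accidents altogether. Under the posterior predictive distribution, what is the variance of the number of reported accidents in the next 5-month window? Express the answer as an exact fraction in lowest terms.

Total count 36 over total exposure 4 months.
The Gamma prior is conjugate for the Poisson rate, so λ | data ~ Gamma(18+36, 7+4) = Gamma(54, 11).
The posterior predictive for a window of length T is Negative Binomial with variance T·α'·(β'+T)/β'² = 5·54·16/121 = 4320/121.

4320/121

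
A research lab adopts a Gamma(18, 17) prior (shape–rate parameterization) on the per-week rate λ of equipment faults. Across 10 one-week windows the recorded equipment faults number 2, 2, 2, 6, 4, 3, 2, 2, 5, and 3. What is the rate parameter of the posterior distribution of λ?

27

Total count: 2 + 2 + 2 + 6 + 4 + 3 + 2 + 2 + 5 + 3 = 31.
Total exposure: 10 weeks.
Posterior: α' = 18 + 31 = 49, β' = 17 + 10 = 27.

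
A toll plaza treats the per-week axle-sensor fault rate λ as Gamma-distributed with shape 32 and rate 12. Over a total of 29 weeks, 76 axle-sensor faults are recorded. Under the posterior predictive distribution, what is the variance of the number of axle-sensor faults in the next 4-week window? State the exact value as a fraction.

Total count 76 over total exposure 29 weeks.
The Gamma prior is conjugate for the Poisson rate, so λ | data ~ Gamma(32+76, 12+29) = Gamma(108, 41).
The posterior predictive for a window of length T is Negative Binomial with variance T·α'·(β'+T)/β'² = 4·108·45/1681 = 19440/1681.

19440/1681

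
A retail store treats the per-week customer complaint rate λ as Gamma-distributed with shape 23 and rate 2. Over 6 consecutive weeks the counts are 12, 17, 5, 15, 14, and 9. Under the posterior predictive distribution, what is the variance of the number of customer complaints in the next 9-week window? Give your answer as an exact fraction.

Total count: 12 + 17 + 5 + 15 + 14 + 9 = 72.
Total exposure: 6 weeks.
The Gamma prior is conjugate for the Poisson rate, so λ | data ~ Gamma(23+72, 2+6) = Gamma(95, 8).
The posterior predictive for a window of length T is Negative Binomial with variance T·α'·(β'+T)/β'² = 9·95·17/64 = 14535/64.

14535/64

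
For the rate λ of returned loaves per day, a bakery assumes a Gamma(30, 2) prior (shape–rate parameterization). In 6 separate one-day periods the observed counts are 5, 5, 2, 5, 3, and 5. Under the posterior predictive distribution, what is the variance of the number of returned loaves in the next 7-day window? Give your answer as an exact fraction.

5775/64

Total count: 5 + 5 + 2 + 5 + 3 + 5 = 25.
Total exposure: 6 days.
Conjugate update: add total count to the shape and total exposure to the rate, giving Gamma(55, 8).
The posterior predictive for a window of length T is Negative Binomial with variance T·α'·(β'+T)/β'² = 7·55·15/64 = 5775/64.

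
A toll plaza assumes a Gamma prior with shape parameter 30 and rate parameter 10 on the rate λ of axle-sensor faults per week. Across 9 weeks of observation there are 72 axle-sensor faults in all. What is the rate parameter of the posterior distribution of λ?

19

Total count 72 over total exposure 9 weeks.
Conjugate update: add total count to the shape and total exposure to the rate, giving Gamma(102, 19).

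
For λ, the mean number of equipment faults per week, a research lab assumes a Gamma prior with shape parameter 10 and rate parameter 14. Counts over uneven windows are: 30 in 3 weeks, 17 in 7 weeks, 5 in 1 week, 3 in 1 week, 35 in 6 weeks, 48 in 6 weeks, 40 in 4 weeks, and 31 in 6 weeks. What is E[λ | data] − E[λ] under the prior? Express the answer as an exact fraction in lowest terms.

Total count: 30 + 17 + 5 + 3 + 35 + 48 + 40 + 31 = 209.
Total exposure: 3 + 7 + 1 + 1 + 6 + 6 + 4 + 6 = 34 weeks.
Gamma(α, β) with Poisson data over total exposure Σt gives posterior Gamma(α+Σx, β+Σt) = Gamma(219, 48).
Posterior mean = 219/48 = 73/16; prior mean = 10/14 = 5/7. Difference = 73/16 − 5/7 = 431/112.

431/112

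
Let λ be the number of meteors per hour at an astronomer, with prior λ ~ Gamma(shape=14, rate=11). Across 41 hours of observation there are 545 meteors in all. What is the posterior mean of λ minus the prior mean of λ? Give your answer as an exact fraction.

417/44

Total count 545 over total exposure 41 hours.
The Gamma prior is conjugate for the Poisson rate, so λ | data ~ Gamma(14+545, 11+41) = Gamma(559, 52).
Posterior mean = 559/52 = 43/4; prior mean = 14/11 = 14/11. Difference = 43/4 − 14/11 = 417/44.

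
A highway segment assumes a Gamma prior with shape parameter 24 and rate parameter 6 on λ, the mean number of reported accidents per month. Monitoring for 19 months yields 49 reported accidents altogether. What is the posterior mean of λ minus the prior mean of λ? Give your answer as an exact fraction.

-27/25

Total count 49 over total exposure 19 months.
Gamma(α, β) with Poisson data over total exposure Σt gives posterior Gamma(α+Σx, β+Σt) = Gamma(73, 25).
Posterior mean = 73/25 = 73/25; prior mean = 24/6 = 4. Difference = 73/25 − 4 = -27/25.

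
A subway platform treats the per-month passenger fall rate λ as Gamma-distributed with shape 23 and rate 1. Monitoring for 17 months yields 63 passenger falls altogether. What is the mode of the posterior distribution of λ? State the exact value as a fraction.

85/18

Total count 63 over total exposure 17 months.
Posterior: α' = 23 + 63 = 86, β' = 1 + 17 = 18.
Posterior mode = (α'−1)/β' = 85/18.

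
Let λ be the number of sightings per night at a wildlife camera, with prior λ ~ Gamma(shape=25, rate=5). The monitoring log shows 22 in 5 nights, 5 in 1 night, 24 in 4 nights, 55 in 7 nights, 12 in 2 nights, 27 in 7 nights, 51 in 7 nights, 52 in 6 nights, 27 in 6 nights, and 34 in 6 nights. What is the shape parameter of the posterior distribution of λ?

Total count: 22 + 5 + 24 + 55 + 12 + 27 + 51 + 52 + 27 + 34 = 309.
Total exposure: 5 + 1 + 4 + 7 + 2 + 7 + 7 + 6 + 6 + 6 = 51 nights.
The Gamma prior is conjugate for the Poisson rate, so λ | data ~ Gamma(25+309, 5+51) = Gamma(334, 56).

334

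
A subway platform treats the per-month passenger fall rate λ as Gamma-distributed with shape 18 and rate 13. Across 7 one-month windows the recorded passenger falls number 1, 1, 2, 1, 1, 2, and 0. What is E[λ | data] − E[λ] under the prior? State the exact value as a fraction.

Total count: 1 + 1 + 2 + 1 + 1 + 2 + 0 = 8.
Total exposure: 7 months.
Posterior: α' = 18 + 8 = 26, β' = 13 + 7 = 20.
Posterior mean = 26/20 = 13/10; prior mean = 18/13 = 18/13. Difference = 13/10 − 18/13 = -11/130.

-11/130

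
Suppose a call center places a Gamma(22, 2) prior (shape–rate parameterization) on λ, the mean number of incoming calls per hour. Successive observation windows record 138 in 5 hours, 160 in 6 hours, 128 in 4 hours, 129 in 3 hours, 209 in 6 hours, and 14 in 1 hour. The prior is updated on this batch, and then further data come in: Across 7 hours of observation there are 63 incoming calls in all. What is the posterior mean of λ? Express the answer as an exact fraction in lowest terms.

Total count: 138 + 160 + 128 + 129 + 209 + 14 = 778.
Total exposure: 5 + 6 + 4 + 3 + 6 + 1 = 25 hours.
After the first batch: Gamma(22 + 778, 2 + 25) = Gamma(800, 27).
Total count 63 over total exposure 7 hours.
After the second batch: Gamma(800 + 63, 27 + 7) = Gamma(863, 34).
Posterior mean = α'/β' = 863/34.

863/34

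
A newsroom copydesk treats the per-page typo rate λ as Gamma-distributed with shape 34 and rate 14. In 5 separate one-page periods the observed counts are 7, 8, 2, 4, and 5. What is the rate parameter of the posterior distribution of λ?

Total count: 7 + 8 + 2 + 4 + 5 = 26.
Total exposure: 5 pages.
The Gamma prior is conjugate for the Poisson rate, so λ | data ~ Gamma(34+26, 14+5) = Gamma(60, 19).

19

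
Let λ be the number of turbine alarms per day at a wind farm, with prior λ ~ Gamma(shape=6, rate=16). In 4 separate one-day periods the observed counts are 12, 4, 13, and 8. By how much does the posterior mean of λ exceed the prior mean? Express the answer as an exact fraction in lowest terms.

Total count: 12 + 4 + 13 + 8 = 37.
Total exposure: 4 days.
Posterior: α' = 6 + 37 = 43, β' = 16 + 4 = 20.
Posterior mean = 43/20 = 43/20; prior mean = 6/16 = 3/8. Difference = 43/20 − 3/8 = 71/40.

71/40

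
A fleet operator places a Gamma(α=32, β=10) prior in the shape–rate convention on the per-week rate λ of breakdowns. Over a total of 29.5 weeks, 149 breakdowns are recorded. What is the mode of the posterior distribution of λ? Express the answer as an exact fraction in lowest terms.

Total count 149 over total exposure 29.5 weeks.
Posterior: α' = 32 + 149 = 181, β' = 10 + 29.5 = 79/2.
Posterior mode = (α'−1)/β' = 180/(79/2) = 360/79.

360/79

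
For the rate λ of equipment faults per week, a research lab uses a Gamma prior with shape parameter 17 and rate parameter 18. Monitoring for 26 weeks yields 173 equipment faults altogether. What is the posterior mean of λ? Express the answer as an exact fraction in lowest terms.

Total count 173 over total exposure 26 weeks.
Conjugate update: add total count to the shape and total exposure to the rate, giving Gamma(190, 44).
Posterior mean = α'/β' = 190/44 = 95/22.

95/22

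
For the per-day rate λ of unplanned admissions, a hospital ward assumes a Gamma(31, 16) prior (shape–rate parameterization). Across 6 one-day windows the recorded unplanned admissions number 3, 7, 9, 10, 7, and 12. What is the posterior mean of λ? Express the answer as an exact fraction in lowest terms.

79/22

Total count: 3 + 7 + 9 + 10 + 7 + 12 = 48.
Total exposure: 6 days.
Posterior: α' = 31 + 48 = 79, β' = 16 + 6 = 22.
Posterior mean = α'/β' = 79/22.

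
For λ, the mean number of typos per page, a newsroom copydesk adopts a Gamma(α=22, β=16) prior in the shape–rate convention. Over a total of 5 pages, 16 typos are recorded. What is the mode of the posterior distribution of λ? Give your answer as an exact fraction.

37/21

Total count 16 over total exposure 5 pages.
By Gamma–Poisson conjugacy, the posterior is Gamma(α + Σx, β + Σt) = Gamma(22 + 16, 16 + 5) = Gamma(38, 21).
Posterior mode = (α'−1)/β' = 37/21.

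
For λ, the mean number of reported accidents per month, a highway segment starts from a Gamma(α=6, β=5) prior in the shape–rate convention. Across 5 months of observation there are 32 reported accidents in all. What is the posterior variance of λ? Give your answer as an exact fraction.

19/50

Total count 32 over total exposure 5 months.
The Gamma prior is conjugate for the Poisson rate, so λ | data ~ Gamma(6+32, 5+5) = Gamma(38, 10).
Posterior variance = α'/β'² = 38/100 = 19/50.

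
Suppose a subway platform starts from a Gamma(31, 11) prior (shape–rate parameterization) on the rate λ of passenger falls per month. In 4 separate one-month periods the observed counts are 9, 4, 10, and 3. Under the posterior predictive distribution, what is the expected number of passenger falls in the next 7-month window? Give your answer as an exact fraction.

133/5

Total count: 9 + 4 + 10 + 3 = 26.
Total exposure: 4 months.
Conjugate update: add total count to the shape and total exposure to the rate, giving Gamma(57, 15).
Predictive mean over a 7-month window = T·E[λ|data] = 7·57/15 = 133/5.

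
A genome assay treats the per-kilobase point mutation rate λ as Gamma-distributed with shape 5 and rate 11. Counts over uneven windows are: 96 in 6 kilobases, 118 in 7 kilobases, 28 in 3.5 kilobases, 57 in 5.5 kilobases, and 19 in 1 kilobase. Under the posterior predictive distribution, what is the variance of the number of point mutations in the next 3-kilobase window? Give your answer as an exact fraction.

2109/68

Total count: 96 + 118 + 28 + 57 + 19 = 318.
Total exposure: 6 + 7 + 3.5 + 5.5 + 1 = 23 kilobases.
The Gamma prior is conjugate for the Poisson rate, so λ | data ~ Gamma(5+318, 11+23) = Gamma(323, 34).
The posterior predictive for a window of length T is Negative Binomial with variance T·α'·(β'+T)/β'² = 3·323·37/1156 = 2109/68.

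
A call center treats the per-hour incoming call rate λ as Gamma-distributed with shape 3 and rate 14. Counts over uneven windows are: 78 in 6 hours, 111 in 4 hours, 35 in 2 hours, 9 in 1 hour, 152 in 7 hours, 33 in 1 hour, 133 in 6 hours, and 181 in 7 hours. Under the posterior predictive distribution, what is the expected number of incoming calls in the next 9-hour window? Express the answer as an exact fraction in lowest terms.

Total count: 78 + 111 + 35 + 9 + 152 + 33 + 133 + 181 = 732.
Total exposure: 6 + 4 + 2 + 1 + 7 + 1 + 6 + 7 = 34 hours.
The Gamma prior is conjugate for the Poisson rate, so λ | data ~ Gamma(3+732, 14+34) = Gamma(735, 48).
Predictive mean over a 9-hour window = T·E[λ|data] = 9·735/48 = 2205/16.

2205/16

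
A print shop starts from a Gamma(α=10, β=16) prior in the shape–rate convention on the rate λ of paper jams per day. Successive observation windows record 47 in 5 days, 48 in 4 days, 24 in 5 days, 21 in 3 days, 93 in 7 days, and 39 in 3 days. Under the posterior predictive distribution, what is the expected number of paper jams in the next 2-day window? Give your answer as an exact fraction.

Total count: 47 + 48 + 24 + 21 + 93 + 39 = 272.
Total exposure: 5 + 4 + 5 + 3 + 7 + 3 = 27 days.
Posterior: α' = 10 + 272 = 282, β' = 16 + 27 = 43.
Predictive mean over a 2-day window = T·E[λ|data] = 2·282/43 = 564/43.

564/43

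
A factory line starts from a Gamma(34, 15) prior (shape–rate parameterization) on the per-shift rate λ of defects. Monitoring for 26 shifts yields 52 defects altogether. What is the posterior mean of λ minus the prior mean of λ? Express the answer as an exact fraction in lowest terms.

-104/615

Total count 52 over total exposure 26 shifts.
Gamma(α, β) with Poisson data over total exposure Σt gives posterior Gamma(α+Σx, β+Σt) = Gamma(86, 41).
Posterior mean = 86/41 = 86/41; prior mean = 34/15 = 34/15. Difference = 86/41 − 34/15 = -104/615.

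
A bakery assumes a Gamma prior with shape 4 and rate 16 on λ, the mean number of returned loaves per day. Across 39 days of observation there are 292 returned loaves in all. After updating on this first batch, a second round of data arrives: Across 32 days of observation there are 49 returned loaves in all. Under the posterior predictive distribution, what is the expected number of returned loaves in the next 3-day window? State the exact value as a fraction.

345/29

Total count 292 over total exposure 39 days.
After the first batch: Gamma(4 + 292, 16 + 39) = Gamma(296, 55).
Total count 49 over total exposure 32 days.
After the second batch: Gamma(296 + 49, 55 + 32) = Gamma(345, 87).
Predictive mean over a 3-day window = T·E[λ|data] = 3·345/87 = 345/29.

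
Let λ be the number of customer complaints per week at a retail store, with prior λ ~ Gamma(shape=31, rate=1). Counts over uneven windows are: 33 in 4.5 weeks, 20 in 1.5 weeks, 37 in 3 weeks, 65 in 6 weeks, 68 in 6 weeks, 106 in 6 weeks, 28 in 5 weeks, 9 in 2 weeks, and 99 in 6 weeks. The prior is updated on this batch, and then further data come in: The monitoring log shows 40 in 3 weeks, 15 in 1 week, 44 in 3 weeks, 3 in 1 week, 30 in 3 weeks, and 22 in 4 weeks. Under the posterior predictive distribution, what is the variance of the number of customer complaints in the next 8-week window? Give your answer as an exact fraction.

5200/49

Total count: 33 + 20 + 37 + 65 + 68 + 106 + 28 + 9 + 99 = 465.
Total exposure: 4.5 + 1.5 + 3 + 6 + 6 + 6 + 5 + 2 + 6 = 40 weeks.
After the first batch: Gamma(31 + 465, 1 + 40) = Gamma(496, 41).
Total count: 40 + 15 + 44 + 3 + 30 + 22 = 154.
Total exposure: 3 + 1 + 3 + 1 + 3 + 4 = 15 weeks.
After the second batch: Gamma(496 + 154, 41 + 15) = Gamma(650, 56).
The posterior predictive for a window of length T is Negative Binomial with variance T·α'·(β'+T)/β'² = 8·650·64/3136 = 5200/49.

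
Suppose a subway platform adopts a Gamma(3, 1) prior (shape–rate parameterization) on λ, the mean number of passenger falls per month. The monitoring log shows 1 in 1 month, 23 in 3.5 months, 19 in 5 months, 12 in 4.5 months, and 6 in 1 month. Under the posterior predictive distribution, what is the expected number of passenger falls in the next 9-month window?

36

Total count: 1 + 23 + 19 + 12 + 6 = 61.
Total exposure: 1 + 3.5 + 5 + 4.5 + 1 = 15 months.
The Gamma prior is conjugate for the Poisson rate, so λ | data ~ Gamma(3+61, 1+15) = Gamma(64, 16).
Predictive mean over a 9-month window = T·E[λ|data] = 9·64/16 = 36.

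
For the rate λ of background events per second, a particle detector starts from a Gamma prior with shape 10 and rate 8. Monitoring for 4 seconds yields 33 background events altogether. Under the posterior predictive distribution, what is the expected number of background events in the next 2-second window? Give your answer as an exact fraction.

Total count 33 over total exposure 4 seconds.
By Gamma–Poisson conjugacy, the posterior is Gamma(α + Σx, β + Σt) = Gamma(10 + 33, 8 + 4) = Gamma(43, 12).
Predictive mean over a 2-second window = T·E[λ|data] = 2·43/12 = 43/6.

43/6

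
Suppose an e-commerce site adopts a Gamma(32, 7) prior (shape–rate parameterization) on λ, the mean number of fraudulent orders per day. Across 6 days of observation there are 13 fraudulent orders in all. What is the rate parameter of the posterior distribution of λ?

Total count 13 over total exposure 6 days.
Conjugate update: add total count to the shape and total exposure to the rate, giving Gamma(45, 13).

13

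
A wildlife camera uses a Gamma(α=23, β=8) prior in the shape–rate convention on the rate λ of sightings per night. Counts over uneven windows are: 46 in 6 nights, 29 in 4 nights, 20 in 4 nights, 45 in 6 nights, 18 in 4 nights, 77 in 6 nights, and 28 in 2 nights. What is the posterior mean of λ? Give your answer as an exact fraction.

143/20

Total count: 46 + 29 + 20 + 45 + 18 + 77 + 28 = 263.
Total exposure: 6 + 4 + 4 + 6 + 4 + 6 + 2 = 32 nights.
Posterior: α' = 23 + 263 = 286, β' = 8 + 32 = 40.
Posterior mean = α'/β' = 286/40 = 143/20.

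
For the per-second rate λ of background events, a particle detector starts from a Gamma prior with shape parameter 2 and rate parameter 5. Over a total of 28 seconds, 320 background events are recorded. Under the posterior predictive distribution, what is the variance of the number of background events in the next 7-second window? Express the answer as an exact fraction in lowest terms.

Total count 320 over total exposure 28 seconds.
By Gamma–Poisson conjugacy, the posterior is Gamma(α + Σx, β + Σt) = Gamma(2 + 320, 5 + 28) = Gamma(322, 33).
The posterior predictive for a window of length T is Negative Binomial with variance T·α'·(β'+T)/β'² = 7·322·40/1089 = 90160/1089.

90160/1089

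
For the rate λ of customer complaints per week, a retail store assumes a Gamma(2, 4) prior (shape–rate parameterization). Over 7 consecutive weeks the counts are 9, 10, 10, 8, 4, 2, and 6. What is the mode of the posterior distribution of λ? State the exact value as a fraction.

Total count: 9 + 10 + 10 + 8 + 4 + 2 + 6 = 49.
Total exposure: 7 weeks.
Gamma(α, β) with Poisson data over total exposure Σt gives posterior Gamma(α+Σx, β+Σt) = Gamma(51, 11).
Posterior mode = (α'−1)/β' = 50/11.

50/11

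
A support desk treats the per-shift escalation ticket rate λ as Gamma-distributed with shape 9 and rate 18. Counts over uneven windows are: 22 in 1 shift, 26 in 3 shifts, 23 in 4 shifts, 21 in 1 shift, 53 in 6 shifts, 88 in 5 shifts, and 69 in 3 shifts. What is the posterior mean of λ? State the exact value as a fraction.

Total count: 22 + 26 + 23 + 21 + 53 + 88 + 69 = 302.
Total exposure: 1 + 3 + 4 + 1 + 6 + 5 + 3 = 23 shifts.
By Gamma–Poisson conjugacy, the posterior is Gamma(α + Σx, β + Σt) = Gamma(9 + 302, 18 + 23) = Gamma(311, 41).
Posterior mean = α'/β' = 311/41.

311/41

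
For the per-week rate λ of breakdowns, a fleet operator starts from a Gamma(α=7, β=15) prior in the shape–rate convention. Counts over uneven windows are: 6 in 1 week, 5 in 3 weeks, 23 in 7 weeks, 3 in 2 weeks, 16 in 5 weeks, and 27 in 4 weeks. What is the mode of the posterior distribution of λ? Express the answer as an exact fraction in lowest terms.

Total count: 6 + 5 + 23 + 3 + 16 + 27 = 80.
Total exposure: 1 + 3 + 7 + 2 + 5 + 4 = 22 weeks.
Posterior: α' = 7 + 80 = 87, β' = 15 + 22 = 37.
Posterior mode = (α'−1)/β' = 86/37.

86/37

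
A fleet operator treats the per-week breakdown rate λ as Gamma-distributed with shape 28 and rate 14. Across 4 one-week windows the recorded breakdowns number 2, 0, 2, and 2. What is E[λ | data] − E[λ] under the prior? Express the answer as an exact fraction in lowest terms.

-1/9

Total count: 2 + 0 + 2 + 2 = 6.
Total exposure: 4 weeks.
Conjugate update: add total count to the shape and total exposure to the rate, giving Gamma(34, 18).
Posterior mean = 34/18 = 17/9; prior mean = 28/14 = 2. Difference = 17/9 − 2 = -1/9.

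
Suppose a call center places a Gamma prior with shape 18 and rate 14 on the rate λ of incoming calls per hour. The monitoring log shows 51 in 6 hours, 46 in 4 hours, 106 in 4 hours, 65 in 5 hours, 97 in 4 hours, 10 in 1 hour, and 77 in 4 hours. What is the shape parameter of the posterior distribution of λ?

Total count: 51 + 46 + 106 + 65 + 97 + 10 + 77 = 452.
Total exposure: 6 + 4 + 4 + 5 + 4 + 1 + 4 = 28 hours.
Posterior: α' = 18 + 452 = 470, β' = 14 + 28 = 42.

470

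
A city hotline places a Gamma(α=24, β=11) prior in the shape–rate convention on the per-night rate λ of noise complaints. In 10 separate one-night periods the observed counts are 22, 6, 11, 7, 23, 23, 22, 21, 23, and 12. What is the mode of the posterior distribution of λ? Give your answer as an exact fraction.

193/21

Total count: 22 + 6 + 11 + 7 + 23 + 23 + 22 + 21 + 23 + 12 = 170.
Total exposure: 10 nights.
By Gamma–Poisson conjugacy, the posterior is Gamma(α + Σx, β + Σt) = Gamma(24 + 170, 11 + 10) = Gamma(194, 21).
Posterior mode = (α'−1)/β' = 193/21.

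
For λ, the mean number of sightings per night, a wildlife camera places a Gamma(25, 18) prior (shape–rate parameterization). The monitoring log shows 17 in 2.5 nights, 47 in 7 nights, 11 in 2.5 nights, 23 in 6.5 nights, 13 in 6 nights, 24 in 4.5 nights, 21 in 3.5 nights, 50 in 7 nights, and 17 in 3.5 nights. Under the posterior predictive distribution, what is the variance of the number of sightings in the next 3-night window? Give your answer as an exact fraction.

Total count: 17 + 47 + 11 + 23 + 13 + 24 + 21 + 50 + 17 = 223.
Total exposure: 2.5 + 7 + 2.5 + 6.5 + 6 + 4.5 + 3.5 + 7 + 3.5 = 43 nights.
Gamma(α, β) with Poisson data over total exposure Σt gives posterior Gamma(α+Σx, β+Σt) = Gamma(248, 61).
The posterior predictive for a window of length T is Negative Binomial with variance T·α'·(β'+T)/β'² = 3·248·64/3721 = 47616/3721.

47616/3721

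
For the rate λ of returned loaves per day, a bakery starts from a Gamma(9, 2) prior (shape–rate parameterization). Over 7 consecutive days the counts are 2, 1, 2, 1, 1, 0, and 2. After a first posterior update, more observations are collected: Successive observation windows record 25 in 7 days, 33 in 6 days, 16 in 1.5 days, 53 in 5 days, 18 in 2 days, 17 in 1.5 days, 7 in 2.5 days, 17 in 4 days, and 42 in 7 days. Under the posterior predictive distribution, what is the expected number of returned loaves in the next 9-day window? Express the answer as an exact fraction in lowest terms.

4428/91

Total count: 2 + 1 + 2 + 1 + 1 + 0 + 2 = 9.
Total exposure: 7 days.
After the first batch: Gamma(9 + 9, 2 + 7) = Gamma(18, 9).
Total count: 25 + 33 + 16 + 53 + 18 + 17 + 7 + 17 + 42 = 228.
Total exposure: 7 + 6 + 1.5 + 5 + 2 + 1.5 + 2.5 + 4 + 7 = 36.5 days.
After the second batch: Gamma(18 + 228, 9 + 36.5) = Gamma(246, 91/2).
Predictive mean over a 9-day window = T·E[λ|data] = 9·246/(91/2) = 4428/91.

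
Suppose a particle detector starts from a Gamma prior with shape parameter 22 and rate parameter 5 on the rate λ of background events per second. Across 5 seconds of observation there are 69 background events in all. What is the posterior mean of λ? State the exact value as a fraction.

91/10

Total count 69 over total exposure 5 seconds.
By Gamma–Poisson conjugacy, the posterior is Gamma(α + Σx, β + Σt) = Gamma(22 + 69, 5 + 5) = Gamma(91, 10).
Posterior mean = α'/β' = 91/10.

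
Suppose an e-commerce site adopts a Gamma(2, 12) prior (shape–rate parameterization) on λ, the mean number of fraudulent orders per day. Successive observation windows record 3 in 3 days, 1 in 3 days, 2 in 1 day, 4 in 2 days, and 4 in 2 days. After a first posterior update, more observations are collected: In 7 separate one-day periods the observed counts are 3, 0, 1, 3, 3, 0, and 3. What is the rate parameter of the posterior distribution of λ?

30

Total count: 3 + 1 + 2 + 4 + 4 = 14.
Total exposure: 3 + 3 + 1 + 2 + 2 = 11 days.
After the first batch: Gamma(2 + 14, 12 + 11) = Gamma(16, 23).
Total count: 3 + 0 + 1 + 3 + 3 + 0 + 3 = 13.
Total exposure: 7 days.
After the second batch: Gamma(16 + 13, 23 + 7) = Gamma(29, 30).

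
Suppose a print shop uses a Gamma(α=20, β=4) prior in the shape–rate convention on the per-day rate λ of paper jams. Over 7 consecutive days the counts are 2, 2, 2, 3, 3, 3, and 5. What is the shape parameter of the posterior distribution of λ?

Total count: 2 + 2 + 2 + 3 + 3 + 3 + 5 = 20.
Total exposure: 7 days.
Posterior: α' = 20 + 20 = 40, β' = 4 + 7 = 11.

40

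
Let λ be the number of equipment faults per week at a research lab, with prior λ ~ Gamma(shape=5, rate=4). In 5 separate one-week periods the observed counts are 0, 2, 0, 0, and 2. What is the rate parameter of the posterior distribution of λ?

9

Total count: 0 + 2 + 0 + 0 + 2 = 4.
Total exposure: 5 weeks.
Posterior: α' = 5 + 4 = 9, β' = 4 + 5 = 9.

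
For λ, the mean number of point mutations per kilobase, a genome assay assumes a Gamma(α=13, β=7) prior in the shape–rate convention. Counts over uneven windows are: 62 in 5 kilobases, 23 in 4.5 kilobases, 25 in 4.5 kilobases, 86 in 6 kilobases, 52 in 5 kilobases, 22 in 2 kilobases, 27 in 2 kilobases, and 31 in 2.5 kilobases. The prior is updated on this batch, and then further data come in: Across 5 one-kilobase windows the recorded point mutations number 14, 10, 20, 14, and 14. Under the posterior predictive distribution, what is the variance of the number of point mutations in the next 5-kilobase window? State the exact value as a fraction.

Total count: 62 + 23 + 25 + 86 + 52 + 22 + 27 + 31 = 328.
Total exposure: 5 + 4.5 + 4.5 + 6 + 5 + 2 + 2 + 2.5 = 31.5 kilobases.
After the first batch: Gamma(13 + 328, 7 + 31.5) = Gamma(341, 77/2).
Total count: 14 + 10 + 20 + 14 + 14 = 72.
Total exposure: 5 kilobases.
After the second batch: Gamma(341 + 72, 77/2 + 5) = Gamma(413, 87/2).
The posterior predictive for a window of length T is Negative Binomial with variance T·α'·(β'+T)/β'² = 5·413·(97/2)/(7569/4) = 400610/7569.

400610/7569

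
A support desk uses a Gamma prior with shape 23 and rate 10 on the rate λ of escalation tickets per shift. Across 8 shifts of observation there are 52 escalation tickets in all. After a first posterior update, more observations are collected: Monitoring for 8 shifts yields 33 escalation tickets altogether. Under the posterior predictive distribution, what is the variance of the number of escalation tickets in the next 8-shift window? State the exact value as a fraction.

Total count 52 over total exposure 8 shifts.
After the first batch: Gamma(23 + 52, 10 + 8) = Gamma(75, 18).
Total count 33 over total exposure 8 shifts.
After the second batch: Gamma(75 + 33, 18 + 8) = Gamma(108, 26).
The posterior predictive for a window of length T is Negative Binomial with variance T·α'·(β'+T)/β'² = 8·108·34/676 = 7344/169.

7344/169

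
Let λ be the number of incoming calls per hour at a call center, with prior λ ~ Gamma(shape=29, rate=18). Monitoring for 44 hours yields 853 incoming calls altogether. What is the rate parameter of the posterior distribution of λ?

Total count 853 over total exposure 44 hours.
The Gamma prior is conjugate for the Poisson rate, so λ | data ~ Gamma(29+853, 18+44) = Gamma(882, 62).

62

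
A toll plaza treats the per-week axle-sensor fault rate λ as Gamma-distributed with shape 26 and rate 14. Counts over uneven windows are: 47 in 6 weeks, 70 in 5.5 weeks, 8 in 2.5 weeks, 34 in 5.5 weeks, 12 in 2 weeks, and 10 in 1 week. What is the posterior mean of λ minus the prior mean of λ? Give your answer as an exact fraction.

1949/511

Total count: 47 + 70 + 8 + 34 + 12 + 10 = 181.
Total exposure: 6 + 5.5 + 2.5 + 5.5 + 2 + 1 = 22.5 weeks.
Posterior: α' = 26 + 181 = 207, β' = 14 + 22.5 = 73/2.
Posterior mean = 207/(73/2) = 414/73; prior mean = 26/14 = 13/7. Difference = 414/73 − 13/7 = 1949/511.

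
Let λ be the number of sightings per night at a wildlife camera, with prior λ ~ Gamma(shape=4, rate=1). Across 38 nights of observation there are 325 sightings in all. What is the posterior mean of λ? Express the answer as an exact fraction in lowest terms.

329/39

Total count 325 over total exposure 38 nights.
Conjugate update: add total count to the shape and total exposure to the rate, giving Gamma(329, 39).
Posterior mean = α'/β' = 329/39.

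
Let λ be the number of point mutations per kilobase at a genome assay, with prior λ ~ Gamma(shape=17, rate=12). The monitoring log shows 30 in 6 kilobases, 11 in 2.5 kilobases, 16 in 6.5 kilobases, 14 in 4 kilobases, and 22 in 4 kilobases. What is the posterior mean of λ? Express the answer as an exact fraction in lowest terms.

Total count: 30 + 11 + 16 + 14 + 22 = 93.
Total exposure: 6 + 2.5 + 6.5 + 4 + 4 = 23 kilobases.
Posterior: α' = 17 + 93 = 110, β' = 12 + 23 = 35.
Posterior mean = α'/β' = 110/35 = 22/7.

22/7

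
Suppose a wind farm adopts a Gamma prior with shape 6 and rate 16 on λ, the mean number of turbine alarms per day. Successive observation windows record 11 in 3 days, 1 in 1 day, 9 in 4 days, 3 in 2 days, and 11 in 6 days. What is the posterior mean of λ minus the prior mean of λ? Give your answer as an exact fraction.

29/32

Total count: 11 + 1 + 9 + 3 + 11 = 35.
Total exposure: 3 + 1 + 4 + 2 + 6 = 16 days.
By Gamma–Poisson conjugacy, the posterior is Gamma(α + Σx, β + Σt) = Gamma(6 + 35, 16 + 16) = Gamma(41, 32).
Posterior mean = 41/32 = 41/32; prior mean = 6/16 = 3/8. Difference = 41/32 − 3/8 = 29/32.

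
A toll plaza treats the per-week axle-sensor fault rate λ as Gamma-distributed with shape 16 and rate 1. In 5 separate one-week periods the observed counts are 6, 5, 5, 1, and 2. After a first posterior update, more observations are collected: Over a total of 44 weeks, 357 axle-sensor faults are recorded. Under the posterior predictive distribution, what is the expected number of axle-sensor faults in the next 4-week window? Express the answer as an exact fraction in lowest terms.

784/25

Total count: 6 + 5 + 5 + 1 + 2 = 19.
Total exposure: 5 weeks.
After the first batch: Gamma(16 + 19, 1 + 5) = Gamma(35, 6).
Total count 357 over total exposure 44 weeks.
After the second batch: Gamma(35 + 357, 6 + 44) = Gamma(392, 50).
Predictive mean over a 4-week window = T·E[λ|data] = 4·392/50 = 784/25.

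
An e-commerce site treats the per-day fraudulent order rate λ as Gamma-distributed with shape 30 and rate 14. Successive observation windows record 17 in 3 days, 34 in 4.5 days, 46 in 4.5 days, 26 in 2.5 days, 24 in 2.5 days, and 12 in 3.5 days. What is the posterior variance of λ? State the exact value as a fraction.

Total count: 17 + 34 + 46 + 26 + 24 + 12 = 159.
Total exposure: 3 + 4.5 + 4.5 + 2.5 + 2.5 + 3.5 = 20.5 days.
Posterior: α' = 30 + 159 = 189, β' = 14 + 20.5 = 69/2.
Posterior variance = α'/β'² = 189/(4761/4) = 84/529.

84/529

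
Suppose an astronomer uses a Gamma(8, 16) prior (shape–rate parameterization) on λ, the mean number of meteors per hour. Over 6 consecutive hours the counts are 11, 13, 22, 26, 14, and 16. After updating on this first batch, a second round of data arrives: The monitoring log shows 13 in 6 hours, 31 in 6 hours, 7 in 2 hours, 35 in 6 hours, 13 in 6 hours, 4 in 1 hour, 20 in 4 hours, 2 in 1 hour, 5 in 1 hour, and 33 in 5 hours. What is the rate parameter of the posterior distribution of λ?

60

Total count: 11 + 13 + 22 + 26 + 14 + 16 = 102.
Total exposure: 6 hours.
After the first batch: Gamma(8 + 102, 16 + 6) = Gamma(110, 22).
Total count: 13 + 31 + 7 + 35 + 13 + 4 + 20 + 2 + 5 + 33 = 163.
Total exposure: 6 + 6 + 2 + 6 + 6 + 1 + 4 + 1 + 1 + 5 = 38 hours.
After the second batch: Gamma(110 + 163, 22 + 38) = Gamma(273, 60).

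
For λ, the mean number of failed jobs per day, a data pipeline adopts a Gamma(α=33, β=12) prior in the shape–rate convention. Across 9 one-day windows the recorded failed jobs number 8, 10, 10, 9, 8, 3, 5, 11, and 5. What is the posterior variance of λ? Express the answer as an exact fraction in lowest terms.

Total count: 8 + 10 + 10 + 9 + 8 + 3 + 5 + 11 + 5 = 69.
Total exposure: 9 days.
Posterior: α' = 33 + 69 = 102, β' = 12 + 9 = 21.
Posterior variance = α'/β'² = 102/441 = 34/147.

34/147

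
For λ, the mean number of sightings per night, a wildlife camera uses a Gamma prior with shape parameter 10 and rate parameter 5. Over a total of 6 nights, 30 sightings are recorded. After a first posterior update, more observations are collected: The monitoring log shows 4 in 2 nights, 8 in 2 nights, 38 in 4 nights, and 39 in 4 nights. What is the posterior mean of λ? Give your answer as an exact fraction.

129/23

Total count 30 over total exposure 6 nights.
After the first batch: Gamma(10 + 30, 5 + 6) = Gamma(40, 11).
Total count: 4 + 8 + 38 + 39 = 89.
Total exposure: 2 + 2 + 4 + 4 = 12 nights.
After the second batch: Gamma(40 + 89, 11 + 12) = Gamma(129, 23).
Posterior mean = α'/β' = 129/23.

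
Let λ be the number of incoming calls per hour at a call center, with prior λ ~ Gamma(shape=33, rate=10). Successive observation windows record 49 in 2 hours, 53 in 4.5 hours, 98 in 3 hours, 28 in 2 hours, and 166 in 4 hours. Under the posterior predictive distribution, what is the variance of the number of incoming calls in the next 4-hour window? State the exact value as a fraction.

201544/2601

Total count: 49 + 53 + 98 + 28 + 166 = 394.
Total exposure: 2 + 4.5 + 3 + 2 + 4 = 15.5 hours.
By Gamma–Poisson conjugacy, the posterior is Gamma(α + Σx, β + Σt) = Gamma(33 + 394, 10 + 15.5) = Gamma(427, 51/2).
The posterior predictive for a window of length T is Negative Binomial with variance T·α'·(β'+T)/β'² = 4·427·(59/2)/(2601/4) = 201544/2601.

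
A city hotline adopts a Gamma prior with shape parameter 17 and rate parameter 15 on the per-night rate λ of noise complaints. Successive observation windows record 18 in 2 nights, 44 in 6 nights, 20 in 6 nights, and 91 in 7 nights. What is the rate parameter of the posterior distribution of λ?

36

Total count: 18 + 44 + 20 + 91 = 173.
Total exposure: 2 + 6 + 6 + 7 = 21 nights.
The Gamma prior is conjugate for the Poisson rate, so λ | data ~ Gamma(17+173, 15+21) = Gamma(190, 36).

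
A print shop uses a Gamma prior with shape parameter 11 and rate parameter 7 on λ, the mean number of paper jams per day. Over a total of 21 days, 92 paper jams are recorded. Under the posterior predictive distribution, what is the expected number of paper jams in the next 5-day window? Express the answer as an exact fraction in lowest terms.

Total count 92 over total exposure 21 days.
Posterior: α' = 11 + 92 = 103, β' = 7 + 21 = 28.
Predictive mean over a 5-day window = T·E[λ|data] = 5·103/28 = 515/28.

515/28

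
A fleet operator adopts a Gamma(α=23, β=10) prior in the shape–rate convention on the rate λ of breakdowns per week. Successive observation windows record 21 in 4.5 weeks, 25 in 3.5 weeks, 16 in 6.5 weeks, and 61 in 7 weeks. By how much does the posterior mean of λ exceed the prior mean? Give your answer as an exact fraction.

1471/630

Total count: 21 + 25 + 16 + 61 = 123.
Total exposure: 4.5 + 3.5 + 6.5 + 7 = 21.5 weeks.
Gamma(α, β) with Poisson data over total exposure Σt gives posterior Gamma(α+Σx, β+Σt) = Gamma(146, 63/2).
Posterior mean = 146/(63/2) = 292/63; prior mean = 23/10 = 23/10. Difference = 292/63 − 23/10 = 1471/630.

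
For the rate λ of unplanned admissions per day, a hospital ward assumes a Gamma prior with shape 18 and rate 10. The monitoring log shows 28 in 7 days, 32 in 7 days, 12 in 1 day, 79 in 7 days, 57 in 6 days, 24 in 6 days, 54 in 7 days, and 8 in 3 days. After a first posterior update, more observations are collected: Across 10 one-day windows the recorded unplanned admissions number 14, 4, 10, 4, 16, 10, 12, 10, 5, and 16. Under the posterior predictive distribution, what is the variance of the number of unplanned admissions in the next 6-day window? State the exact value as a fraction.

43365/1024

Total count: 28 + 32 + 12 + 79 + 57 + 24 + 54 + 8 = 294.
Total exposure: 7 + 7 + 1 + 7 + 6 + 6 + 7 + 3 = 44 days.
After the first batch: Gamma(18 + 294, 10 + 44) = Gamma(312, 54).
Total count: 14 + 4 + 10 + 4 + 16 + 10 + 12 + 10 + 5 + 16 = 101.
Total exposure: 10 days.
After the second batch: Gamma(312 + 101, 54 + 10) = Gamma(413, 64).
The posterior predictive for a window of length T is Negative Binomial with variance T·α'·(β'+T)/β'² = 6·413·70/4096 = 43365/1024.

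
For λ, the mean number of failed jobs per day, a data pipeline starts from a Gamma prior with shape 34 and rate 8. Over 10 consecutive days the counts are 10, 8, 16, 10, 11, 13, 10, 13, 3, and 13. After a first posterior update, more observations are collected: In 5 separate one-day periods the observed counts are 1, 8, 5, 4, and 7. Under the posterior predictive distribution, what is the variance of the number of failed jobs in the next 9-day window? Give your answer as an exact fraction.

Total count: 10 + 8 + 16 + 10 + 11 + 13 + 10 + 13 + 3 + 13 = 107.
Total exposure: 10 days.
After the first batch: Gamma(34 + 107, 8 + 10) = Gamma(141, 18).
Total count: 1 + 8 + 5 + 4 + 7 = 25.
Total exposure: 5 days.
After the second batch: Gamma(141 + 25, 18 + 5) = Gamma(166, 23).
The posterior predictive for a window of length T is Negative Binomial with variance T·α'·(β'+T)/β'² = 9·166·32/529 = 47808/529.

47808/529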